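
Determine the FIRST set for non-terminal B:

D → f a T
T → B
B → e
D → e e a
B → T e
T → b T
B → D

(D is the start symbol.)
{ 'b', 'e', 'f' }

To compute FIRST(B), examine every production with B on the left-hand side, reading each right-hand side left to right until a non-nullable symbol is reached.

FIRST sets of the other non-terminals involved (by the same procedure, iterated to a fixed point):
  FIRST(T) = { 'b', 'e', 'f' }
  FIRST(D) = { 'e', 'f' }

From B → e:
  - e is a terminal: add 'e' and stop
From B → T e:
  - T is a non-terminal: add FIRST(T) \ {ε} = { 'b', 'e', 'f' }
    T is not nullable, so stop
From B → D:
  - D is a non-terminal: add FIRST(D) \ {ε} = { 'e', 'f' }
    D is not nullable, so stop

Collecting: FIRST(B) = { 'b', 'e', 'f' }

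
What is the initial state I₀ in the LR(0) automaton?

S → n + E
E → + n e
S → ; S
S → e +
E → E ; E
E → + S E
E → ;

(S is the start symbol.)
First, augment the grammar with S' → S
I₀ = CLOSURE({ [S' → . S] }):
  [S' → . S] has the dot before S: add [S → . n + E], [S → . ; S], [S → . e +]
No further items can be added.

I₀ = { [S → . ; S], [S → . e +], [S → . n + E], [S' → . S] }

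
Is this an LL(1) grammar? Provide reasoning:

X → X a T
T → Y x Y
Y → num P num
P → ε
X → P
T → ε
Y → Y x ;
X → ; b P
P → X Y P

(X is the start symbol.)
No. Predict set conflict for X: { ';', 'a', 'num' }

Relevant sets:
  FIRST(X) = { ';', 'a', 'num', ε }
  FIRST(P) = { ';', 'a', 'num', ε }
  FIRST(Y) = { 'num' }
  FOLLOW(X) = { $, 'a', 'num' }
  FOLLOW(T) = { $, 'a', 'num' }
  FOLLOW(P) = { $, 'a', 'num' }

For X:
  PREDICT(X → X a T) = { ';', 'a', 'num' }
  PREDICT(X → P) = { $, ';', 'a', 'num' }
  PREDICT(X → ';' b P) = { ';' }
For T:
  PREDICT(T → Y x Y) = { 'num' }
  PREDICT(T → ε) = { $, 'a', 'num' }
For Y:
  PREDICT(Y → num P num) = { 'num' }
  PREDICT(Y → Y x ';') = { 'num' }
For P:
  PREDICT(P → ε) = { $, 'a', 'num' }
  PREDICT(P → X Y P) = { ';', 'a', 'num' }

Conflict found: Predict set conflict for X: { ';', 'a', 'num' }
The grammar is NOT LL(1).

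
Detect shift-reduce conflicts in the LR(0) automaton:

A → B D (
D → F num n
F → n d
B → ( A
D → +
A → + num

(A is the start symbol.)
No shift-reduce conflicts

A shift-reduce conflict occurs when an LR(0) state has both:
  - a complete (reduce) item [A → α .] (dot at the end), and
  - a shift item [B → β . c γ] (dot before a terminal).

Augment with A' → A and build the canonical LR(0) collection (I0 = CLOSURE({[A' → . A]}), then GOTO on every symbol after a dot until no new states appear). It has 15 states:
  I0: { [A → . + num], [A → . B D (], [A' → . A], [B → . ( A] }  — shift
  I1: { [A → . + num], [A → . B D (], [B → ( . A], [B → . ( A] }  — shift
  I2: { [A → + . num] }  — shift
  I3: { [A' → A .] }  — accept
  I4: { [A → B . D (], [D → . +], [D → . F num n], [F → . n d] }  — shift
  I5: { [D → + .] }  — reduce
  I6: { [A → B D . (] }  — shift
  I7: { [D → F . num n] }  — shift
  I8: { [F → n . d] }  — shift
  I9: { [F → n d .] }  — reduce
  I10: { [D → F num . n] }  — shift
  I11: { [D → F num n .] }  — reduce
  I12: { [A → B D ( .] }  — reduce
  I13: { [A → + num .] }  — reduce
  I14: { [B → ( A .] }  — reduce

No state contains both a complete item and a shift item.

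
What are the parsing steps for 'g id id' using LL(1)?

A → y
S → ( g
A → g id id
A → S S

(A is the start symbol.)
LL(1) parsing maintains a stack (initially the start symbol over $) and the input. At each step: if the stack top is a terminal, match it against the current input token; if it is a non-terminal N, replace it with the RHS of M[N, lookahead] (the unique production whose predict set contains the lookahead).

Stack is shown with the top on the left.

Stack      Input      Action
----------------------------
A $        g id id $  output A → g id id
g id id $  g id id $  match 'g'
id id $    id id $    match 'id'
id $       id $       match 'id'
$          $          accept

The string is accepted.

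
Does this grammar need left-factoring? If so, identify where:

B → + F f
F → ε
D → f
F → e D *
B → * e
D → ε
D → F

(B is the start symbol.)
No, left-factoring is not needed

Left-factoring is needed when two productions for the same non-terminal
share a common prefix on the right-hand side.

Productions for B:
  B → + F f
  B → * e
Productions for F:
  F → ε
  F → e D *
Productions for D:
  D → f
  D → ε
  D → F

No common prefixes found.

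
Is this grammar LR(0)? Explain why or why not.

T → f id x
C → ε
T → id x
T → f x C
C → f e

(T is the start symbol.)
Augment with T' → T and build the canonical LR(0) collection (I0 = CLOSURE({[T' → . T]}), then GOTO on every symbol after a dot until no new states appear). It has 11 states:
  I0: { [T → . f id x], [T → . f x C], [T → . id x], [T' → . T] }  — shift
  I1: { [T' → T .] }  — accept
  I2: { [T → f . id x], [T → f . x C] }  — shift
  I3: { [T → id . x] }  — shift
  I4: { [T → id x .] }  — reduce
  I5: { [T → f id . x] }  — shift
  I6: { [C → . f e], [C → .], [T → f x . C] }  — shift, reduce
  I7: { [T → f x C .] }  — reduce
  I8: { [C → f . e] }  — shift
  I9: { [C → f e .] }  — reduce
  I10: { [T → f id x .] }  — reduce

Conflict in state I6:
  Shift-reduce conflict between [C → .] and [C → . f e]
So the grammar is NOT LR(0).

Answer: No. Shift-reduce conflict between [C → .] and [C → . f e]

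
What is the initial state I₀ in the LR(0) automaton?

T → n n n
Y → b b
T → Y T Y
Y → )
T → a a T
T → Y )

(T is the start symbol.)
First, augment the grammar with T' → T
I₀ = CLOSURE({ [T' → . T] }):
  [T' → . T] has the dot before T: add [T → . n n n], [T → . Y T Y], [T → . a a T], [T → . Y )]
  [T → . Y T Y] has the dot before Y: add [Y → . b b], [Y → . )]
No further items can be added.

I₀ = { [T → . Y )], [T → . Y T Y], [T → . a a T], [T → . n n n], [T' → . T], [Y → . )], [Y → . b b] }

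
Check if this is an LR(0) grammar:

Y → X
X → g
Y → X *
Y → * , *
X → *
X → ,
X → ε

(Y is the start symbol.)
No. Shift-reduce conflict between [X → .] and [X → . *]

A grammar is LR(0) if no state in the canonical LR(0) collection has:
  - both a shift item (dot before a terminal) and a complete item (shift-reduce conflict), or
  - two or more complete items (reduce-reduce conflict; the accept item [Y' → Y .] counts as a complete item here).

Augment with Y' → Y and build the canonical LR(0) collection (I0 = CLOSURE({[Y' → . Y]}), then GOTO on every symbol after a dot until no new states appear). It has 9 states:
  I0: { [X → . *], [X → . ,], [X → . g], [X → .], [Y → . * , *], [Y → . X *], [Y → . X], [Y' → . Y] }  — shift, reduce
  I1: { [X → * .], [Y → * . , *] }  — shift, reduce
  I2: { [X → , .] }  — reduce
  I3: { [Y → X . *], [Y → X .] }  — shift, reduce
  I4: { [Y' → Y .] }  — accept
  I5: { [X → g .] }  — reduce
  I6: { [Y → X * .] }  — reduce
  I7: { [Y → * , . *] }  — shift
  I8: { [Y → * , * .] }  — reduce

Conflict in state I0:
  Shift-reduce conflict between [X → .] and [X → . *]
So the grammar is NOT LR(0).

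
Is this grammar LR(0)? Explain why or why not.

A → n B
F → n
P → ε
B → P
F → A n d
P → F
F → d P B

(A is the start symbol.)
No. Shift-reduce conflict between [P → .] and [A → . n B]

A grammar is LR(0) if no state in the canonical LR(0) collection has:
  - both a shift item (dot before a terminal) and a complete item (shift-reduce conflict), or
  - two or more complete items (reduce-reduce conflict; the accept item [A' → A .] counts as a complete item here).

Augment with A' → A and build the canonical LR(0) collection (I0 = CLOSURE({[A' → . A]}), then GOTO on every symbol after a dot until no new states appear). It has 13 states:
  I0: { [A → . n B], [A' → . A] }  — shift
  I1: { [A' → A .] }  — accept
  I2: { [A → . n B], [A → n . B], [B → . P], [F → . A n d], [F → . d P B], [F → . n], [P → . F], [P → .] }  — shift, reduce
  I3: { [F → A . n d] }  — shift
  I4: { [A → n B .] }  — reduce
  I5: { [P → F .] }  — reduce
  I6: { [B → P .] }  — reduce
  I7: { [A → . n B], [F → . A n d], [F → . d P B], [F → . n], [F → d . P B], [P → . F], [P → .] }  — shift, reduce
  I8: { [A → . n B], [A → n . B], [B → . P], [F → . A n d], [F → . d P B], [F → . n], [F → n .], [P → . F], [P → .] }  — shift, 2 reduces
  I9: { [A → . n B], [B → . P], [F → . A n d], [F → . d P B], [F → . n], [F → d P . B], [P → . F], [P → .] }  — shift, reduce
  I10: { [F → d P B .] }  — reduce
  I11: { [F → A n . d] }  — shift
  I12: { [F → A n d .] }  — reduce

Conflict in state I2:
  Shift-reduce conflict between [P → .] and [A → . n B]
So the grammar is NOT LR(0).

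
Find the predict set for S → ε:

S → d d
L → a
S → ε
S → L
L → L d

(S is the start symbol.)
{ $ }

PREDICT(S → ε) = (FIRST(RHS) \ {ε}) ∪ (FOLLOW(S) if ε ∈ FIRST(RHS), i.e. RHS ⇒* ε)
The right-hand side is ε (FIRST(ε) = { ε }), so the predict set is FOLLOW(S) = { $ }
PREDICT(S → ε) = { $ }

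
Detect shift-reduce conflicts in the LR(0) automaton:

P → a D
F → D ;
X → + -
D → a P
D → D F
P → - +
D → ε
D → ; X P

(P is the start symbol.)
A shift-reduce conflict occurs when an LR(0) state has both:
  - a complete (reduce) item [A → α .] (dot at the end), and
  - a shift item [B → β . c γ] (dot before a terminal).

Augment with P' → P and build the canonical LR(0) collection (I0 = CLOSURE({[P' → . P]}), then GOTO on every symbol after a dot until no new states appear). It has 16 states:
  I0: { [P → . - +], [P → . a D], [P' → . P] }  — shift
  I1: { [P → - . +] }  — shift
  I2: { [P' → P .] }  — accept
  I3: { [D → . ; X P], [D → . D F], [D → . a P], [D → .], [P → a . D] }  — shift, reduce
  I4: { [D → ; . X P], [X → . + -] }  — shift
  I5: { [D → . ; X P], [D → . D F], [D → . a P], [D → .], [D → D . F], [F → . D ;], [P → a D .] }  — shift, 2 reduces
  I6: { [D → a . P], [P → . - +], [P → . a D] }  — shift
  I7: { [D → a P .] }  — reduce
  I8: { [D → . ; X P], [D → . D F], [D → . a P], [D → .], [D → D . F], [F → . D ;], [F → D . ;] }  — shift, reduce
  I9: { [D → D F .] }  — reduce
  I10: { [D → ; . X P], [F → D ; .], [X → . + -] }  — shift, reduce
  I11: { [X → + . -] }  — shift
  I12: { [D → ; X . P], [P → . - +], [P → . a D] }  — shift
  I13: { [D → ; X P .] }  — reduce
  I14: { [X → + - .] }  — reduce
  I15: { [P → - + .] }  — reduce

I3 contains reduce item [D → .] and shift items [D → . ; X P], [D → . a P] — shift-reduce conflict.
I5 contains reduce items [D → .], [P → a D .] and shift items [D → . ; X P], [D → . a P] — shift-reduce conflict.
I8 contains reduce item [D → .] and shift items [D → . ; X P], [D → . a P], [F → D . ;] — shift-reduce conflict.
I10 contains reduce item [F → D ; .] and shift item [X → . + -] — shift-reduce conflict.

Answer: Yes — I3: [D → .] vs [D → . ; X P]; I5: [D → .] vs [D → . ; X P]; I8: [D → .] vs [D → . ; X P]; I10: [F → D ; .] vs [X → . + -]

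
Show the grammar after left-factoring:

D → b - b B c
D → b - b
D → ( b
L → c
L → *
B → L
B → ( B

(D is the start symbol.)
D → b - b D'
D' → B c
D' → ε
D → ( b
L → c
L → *
B → L
B → ( B

Left-factoring transforms A → αβ₁ | αβ₂ into A → αA' and A' → β₁ | β₂
(α is the longest common prefix among the alternatives). Repeat until
no nonterminal has two alternatives with a common prefix.

Round 1: D has alternatives sharing prefix 'b - b'. Introduce D': D → b - b D'
  Add: D' → B c
  Add: D' → ε

No remaining common prefixes — done.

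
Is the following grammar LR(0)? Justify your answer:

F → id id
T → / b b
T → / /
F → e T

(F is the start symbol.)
A grammar is LR(0) if no state in the canonical LR(0) collection has:
  - both a shift item (dot before a terminal) and a complete item (shift-reduce conflict), or
  - two or more complete items (reduce-reduce conflict; the accept item [F' → F .] counts as a complete item here).

Augment with F' → F and build the canonical LR(0) collection (I0 = CLOSURE({[F' → . F]}), then GOTO on every symbol after a dot until no new states appear). It has 10 states:
  I0: { [F → . e T], [F → . id id], [F' → . F] }  — shift
  I1: { [F' → F .] }  — accept
  I2: { [F → e . T], [T → . / /], [T → . / b b] }  — shift
  I3: { [F → id . id] }  — shift
  I4: { [F → id id .] }  — reduce
  I5: { [T → / . /], [T → / . b b] }  — shift
  I6: { [F → e T .] }  — reduce
  I7: { [T → / / .] }  — reduce
  I8: { [T → / b . b] }  — shift
  I9: { [T → / b b .] }  — reduce

Every state is either a pure shift/goto state or contains exactly one complete item and nothing to shift — no conflicts. The grammar is LR(0).

Answer: Yes, the grammar is LR(0)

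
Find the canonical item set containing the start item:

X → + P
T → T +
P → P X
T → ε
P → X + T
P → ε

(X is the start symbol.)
{ [X → . + P], [X' → . X] }

First, augment the grammar with X' → X
I₀ = CLOSURE({ [X' → . X] }):
  [X' → . X] has the dot before X: add [X → . + P]
No further items can be added.

I₀ = { [X → . + P], [X' → . X] }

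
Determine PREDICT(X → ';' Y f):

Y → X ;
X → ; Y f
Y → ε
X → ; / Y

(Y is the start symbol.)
{ ';' }

PREDICT(X → ';' Y f) = (FIRST(RHS) \ {ε}) ∪ (FOLLOW(X) if ε ∈ FIRST(RHS), i.e. RHS ⇒* ε)
FIRST(';' Y f) = { ';' }
ε ∉ FIRST(';' Y f), so FOLLOW(X) is not added.
PREDICT(X → ';' Y f) = { ';' }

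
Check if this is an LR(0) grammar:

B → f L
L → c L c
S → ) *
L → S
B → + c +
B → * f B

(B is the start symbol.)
A grammar is LR(0) if no state in the canonical LR(0) collection has:
  - both a shift item (dot before a terminal) and a complete item (shift-reduce conflict), or
  - two or more complete items (reduce-reduce conflict; the accept item [B' → B .] counts as a complete item here).

Augment with B' → B and build the canonical LR(0) collection (I0 = CLOSURE({[B' → . B]}), then GOTO on every symbol after a dot until no new states appear). It has 16 states:
  I0: { [B → . * f B], [B → . + c +], [B → . f L], [B' → . B] }  — shift
  I1: { [B → * . f B] }  — shift
  I2: { [B → + . c +] }  — shift
  I3: { [B' → B .] }  — accept
  I4: { [B → f . L], [L → . S], [L → . c L c], [S → . ) *] }  — shift
  I5: { [S → ) . *] }  — shift
  I6: { [B → f L .] }  — reduce
  I7: { [L → S .] }  — reduce
  I8: { [L → . S], [L → . c L c], [L → c . L c], [S → . ) *] }  — shift
  I9: { [L → c L . c] }  — shift
  I10: { [L → c L c .] }  — reduce
  I11: { [S → ) * .] }  — reduce
  I12: { [B → + c . +] }  — shift
  I13: { [B → + c + .] }  — reduce
  I14: { [B → * f . B], [B → . * f B], [B → . + c +], [B → . f L] }  — shift
  I15: { [B → * f B .] }  — reduce

Every state is either a pure shift/goto state or contains exactly one complete item and nothing to shift — no conflicts. The grammar is LR(0).

Answer: Yes, the grammar is LR(0)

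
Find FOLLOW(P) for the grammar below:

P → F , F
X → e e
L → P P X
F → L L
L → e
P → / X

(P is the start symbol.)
{ $, '/', 'e' }

To compute FOLLOW(P), find every occurrence of P on a right-hand side N → α P β: add FIRST(β) \ {ε}, and if β is empty or nullable also add FOLLOW(N). Iterate to a fixed point.

P is the start symbol, so $ ∈ FOLLOW(P).
In L → P P X: P is followed by P X, add FIRST(P X) \ {ε} = { '/', 'e' }
In L → P P X: P is followed by X, add FIRST(X) \ {ε} = { 'e' }

Taking the union: FOLLOW(P) = { $, '/', 'e' }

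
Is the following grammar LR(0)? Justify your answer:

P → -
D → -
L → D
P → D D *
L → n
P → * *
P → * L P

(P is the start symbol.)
A grammar is LR(0) if no state in the canonical LR(0) collection has:
  - both a shift item (dot before a terminal) and a complete item (shift-reduce conflict), or
  - two or more complete items (reduce-reduce conflict; the accept item [P' → P .] counts as a complete item here).

Augment with P' → P and build the canonical LR(0) collection (I0 = CLOSURE({[P' → . P]}), then GOTO on every symbol after a dot until no new states appear). It has 13 states:
  I0: { [D → . -], [P → . * *], [P → . * L P], [P → . -], [P → . D D *], [P' → . P] }  — shift
  I1: { [D → . -], [L → . D], [L → . n], [P → * . *], [P → * . L P] }  — shift
  I2: { [D → - .], [P → - .] }  — 2 reduces
  I3: { [D → . -], [P → D . D *] }  — shift
  I4: { [P' → P .] }  — accept
  I5: { [D → - .] }  — reduce
  I6: { [P → D D . *] }  — shift
  I7: { [P → D D * .] }  — reduce
  I8: { [P → * * .] }  — reduce
  I9: { [L → D .] }  — reduce
  I10: { [D → . -], [P → * L . P], [P → . * *], [P → . * L P], [P → . -], [P → . D D *] }  — shift
  I11: { [L → n .] }  — reduce
  I12: { [P → * L P .] }  — reduce

Conflict in state I2:
  Reduce-reduce conflict: [D → - .] and [P → - .]
So the grammar is NOT LR(0).

Answer: No. Reduce-reduce conflict: [D → - .] and [P → - .]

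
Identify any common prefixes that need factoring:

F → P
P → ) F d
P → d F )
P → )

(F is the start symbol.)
Yes, P has productions with common prefix ')'

Left-factoring is needed when two productions for the same non-terminal
share a common prefix on the right-hand side.

Productions for P:
  P → ) F d
  P → d F )
  P → )

Found common prefix ')' in productions for P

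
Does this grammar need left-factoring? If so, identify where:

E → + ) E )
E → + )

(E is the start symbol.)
Left-factoring is needed when two productions for the same non-terminal
share a common prefix on the right-hand side.

Productions for E:
  E → + ) E )
  E → + )

Found common prefix '+ )' in productions for E

Answer: Yes, E has productions with common prefix '+ )'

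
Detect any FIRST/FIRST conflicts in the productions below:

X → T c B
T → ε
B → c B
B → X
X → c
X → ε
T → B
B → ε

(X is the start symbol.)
A FIRST/FIRST conflict occurs when two productions N → α and N → β for the same non-terminal have FIRST(α) ∩ FIRST(β) ≠ ∅ (with ε ∈ FIRST of a nullable right-hand side, so two nullable alternatives also conflict).

FIRST sets of the non-terminals at (or reachable through a nullable prefix from) the front of some alternative:
  FIRST(T) = { 'c', ε }
  FIRST(B) = { 'c', ε }
  FIRST(X) = { 'c', ε }

Productions for X:
  X → T c B: FIRST = { 'c' }
  X → c: FIRST = { 'c' }
  X → ε: FIRST = { ε }
Productions for T:
  T → ε: FIRST = { ε }
  T → B: FIRST = { 'c', ε }
Productions for B:
  B → c B: FIRST = { 'c' }
  B → X: FIRST = { 'c', ε }
  B → ε: FIRST = { ε }

Conflict for X: X → T c B and X → c
  Overlap: { 'c' }
Conflict for T: T → ε and T → B
  Overlap: { ε }
Conflict for B: B → c B and B → X
  Overlap: { 'c' }
Conflict for B: B → X and B → ε
  Overlap: { ε }

Answer: Yes. X → T c B / X → c on { 'c' }; T → ε / T → B on { ε }; B → c B / B → X on { 'c' }; B → X / B → ε on { ε }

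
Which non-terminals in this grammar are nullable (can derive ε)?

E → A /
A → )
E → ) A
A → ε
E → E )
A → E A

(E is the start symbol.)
{ 'A' }

ε-productions: A → ε
So A is immediately nullable.
No further non-terminal can be added: every production for the remaining non-terminals contains a terminal or a non-nullable non-terminal.
Nullable = { 'A' }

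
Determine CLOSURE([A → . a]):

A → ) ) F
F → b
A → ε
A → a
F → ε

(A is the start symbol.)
{ [A → . a] }

Start with: [A → . a]
The dot precedes the terminal a, so nothing is added.

CLOSURE = { [A → . a] }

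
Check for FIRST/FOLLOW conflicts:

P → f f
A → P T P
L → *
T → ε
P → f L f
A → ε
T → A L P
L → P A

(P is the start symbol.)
Yes. A → P T P with FOLLOW(A) on { 'f' }; T → A L P with FOLLOW(T) on { 'f' }

Nullable non-terminals: A, T.
FIRST sets used below: FIRST(P) = { 'f' }, FIRST(A) = { 'f', ε }, FIRST(L) = { '*', 'f' }

A: nullable alternative(s) A → ε; FOLLOW(A) = { '*', 'f' }
  A → P T P: FIRST \ {ε} = { 'f' } — overlaps FOLLOW(A) on { 'f' }: CONFLICT
  A → ε: FIRST \ {ε} = { } — this is the only nullable alternative, skip

T: nullable alternative(s) T → ε; FOLLOW(T) = { 'f' }
  T → ε: FIRST \ {ε} = { } — this is the only nullable alternative, skip
  T → A L P: FIRST \ {ε} = { '*', 'f' } — overlaps FOLLOW(T) on { 'f' }: CONFLICT

L, P have no nullable alternative, so no FIRST/FOLLOW check is needed there.

So the grammar has 2 FIRST/FOLLOW conflicts (marked CONFLICT above).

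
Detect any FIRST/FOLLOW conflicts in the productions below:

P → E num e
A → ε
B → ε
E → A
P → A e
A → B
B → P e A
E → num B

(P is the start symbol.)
Nullable non-terminals: A, B, E.
FIRST sets used below: FIRST(B) = { 'e', 'num', ε }, FIRST(P) = { 'e', 'num' }, FIRST(A) = { 'e', 'num', ε }

A: nullable alternative(s) A → ε, A → B; FOLLOW(A) = { 'e', 'num' }
  A → ε: FIRST \ {ε} = { } — disjoint from FOLLOW(A)
  A → B: FIRST \ {ε} = { 'e', 'num' } — overlaps FOLLOW(A) on { 'e', 'num' }: CONFLICT

B: nullable alternative(s) B → ε; FOLLOW(B) = { 'e', 'num' }
  B → ε: FIRST \ {ε} = { } — this is the only nullable alternative, skip
  B → P e A: FIRST \ {ε} = { 'e', 'num' } — overlaps FOLLOW(B) on { 'e', 'num' }: CONFLICT

E: nullable alternative(s) E → A; FOLLOW(E) = { 'num' }
  E → A: FIRST \ {ε} = { 'e', 'num' } — this is the only nullable alternative, skip
  E → num B: FIRST \ {ε} = { 'num' } — overlaps FOLLOW(E) on { 'num' }: CONFLICT

P has no nullable alternative, so no FIRST/FOLLOW check is needed there.

So the grammar has 3 FIRST/FOLLOW conflicts (marked CONFLICT above).

Answer: Yes. A → B with FOLLOW(A) on { 'e', 'num' }; B → P e A with FOLLOW(B) on { 'e', 'num' }; E → num B with FOLLOW(E) on { 'num' }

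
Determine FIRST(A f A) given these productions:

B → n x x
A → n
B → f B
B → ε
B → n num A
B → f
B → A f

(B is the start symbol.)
{ 'n' }

FIRST sets of the non-terminals involved (from the grammar, by fixed-point iteration):
  FIRST(A) = { 'n' }

To compute FIRST(A f A), process the symbols left to right:
Symbol A is a non-terminal. Add FIRST(A) \ {ε} = { 'n' }
A is not nullable (ε ∉ FIRST(A)), so stop here.
FIRST(A f A) = { 'n' }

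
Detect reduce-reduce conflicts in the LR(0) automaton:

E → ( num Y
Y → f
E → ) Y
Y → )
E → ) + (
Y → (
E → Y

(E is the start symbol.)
No reduce-reduce conflicts

A reduce-reduce conflict occurs when an LR(0) state has two complete items [A → α .] and [B → β .] — both call for a reduction, and with no lookahead the parser cannot choose between them.

Augment with E' → E and build the canonical LR(0) collection (I0 = CLOSURE({[E' → . E]}), then GOTO on every symbol after a dot until no new states appear). It has 13 states:
  I0: { [E → . ( num Y], [E → . ) + (], [E → . ) Y], [E → . Y], [E' → . E], [Y → . (], [Y → . )], [Y → . f] }  — shift
  I1: { [E → ( . num Y], [Y → ( .] }  — shift, reduce
  I2: { [E → ) . + (], [E → ) . Y], [Y → ) .], [Y → . (], [Y → . )], [Y → . f] }  — shift, reduce
  I3: { [E' → E .] }  — accept
  I4: { [E → Y .] }  — reduce
  I5: { [Y → f .] }  — reduce
  I6: { [Y → ( .] }  — reduce
  I7: { [Y → ) .] }  — reduce
  I8: { [E → ) + . (] }  — shift
  I9: { [E → ) Y .] }  — reduce
  I10: { [E → ) + ( .] }  — reduce
  I11: { [E → ( num . Y], [Y → . (], [Y → . )], [Y → . f] }  — shift
  I12: { [E → ( num Y .] }  — reduce

No state contains more than one complete item.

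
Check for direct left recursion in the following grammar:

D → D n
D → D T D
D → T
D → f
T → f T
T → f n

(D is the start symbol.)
Direct left recursion occurs when N → N α for some non-terminal N (the right-hand side begins with the left-hand side itself).

D → D n: LEFT RECURSIVE (starts with D)
D → D T D: LEFT RECURSIVE (starts with D)
D → T: starts with T
D → f: starts with f
T → f T: starts with f
T → f n: starts with f

The grammar has direct left recursion on: D.

Answer: Yes, D is left-recursive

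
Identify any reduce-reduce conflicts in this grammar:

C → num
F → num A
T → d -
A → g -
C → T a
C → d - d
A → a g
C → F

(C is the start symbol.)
No reduce-reduce conflicts

Augment with C' → C and build the canonical LR(0) collection (I0 = CLOSURE({[C' → . C]}), then GOTO on every symbol after a dot until no new states appear). It has 14 states:
  I0: { [C → . F], [C → . T a], [C → . d - d], [C → . num], [C' → . C], [F → . num A], [T → . d -] }  — shift
  I1: { [C' → C .] }  — accept
  I2: { [C → F .] }  — reduce
  I3: { [C → T . a] }  — shift
  I4: { [C → d . - d], [T → d . -] }  — shift
  I5: { [A → . a g], [A → . g -], [C → num .], [F → num . A] }  — shift, reduce
  I6: { [F → num A .] }  — reduce
  I7: { [A → a . g] }  — shift
  I8: { [A → g . -] }  — shift
  I9: { [A → g - .] }  — reduce
  I10: { [A → a g .] }  — reduce
  I11: { [C → d - . d], [T → d - .] }  — shift, reduce
  I12: { [C → d - d .] }  — reduce
  I13: { [C → T a .] }  — reduce

No state contains more than one complete item.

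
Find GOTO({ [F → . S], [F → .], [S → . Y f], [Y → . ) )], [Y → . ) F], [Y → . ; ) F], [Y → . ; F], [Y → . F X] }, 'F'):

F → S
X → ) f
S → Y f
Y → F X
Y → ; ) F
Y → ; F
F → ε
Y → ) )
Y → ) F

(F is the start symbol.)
GOTO(I, 'F') = CLOSURE({ [A → αX.β] : [A → α.Xβ] ∈ I, X = 'F' })

Items with dot before 'F', with the dot advanced:
  [Y → . F X] → [Y → F . X]
Closure of the advanced items:
  [Y → F . X] has the dot before X: add [X → . ) f]

GOTO = { [X → . ) f], [Y → F . X] }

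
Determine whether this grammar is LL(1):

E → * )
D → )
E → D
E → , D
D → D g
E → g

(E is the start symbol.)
No. Predict set conflict for D: { ')' }

A grammar is LL(1) if for each non-terminal N with multiple productions, the predict sets of those productions are pairwise disjoint, where PREDICT(N → α) = (FIRST(α) \ {ε}) ∪ (FOLLOW(N) if α ⇒* ε).

Relevant sets:
  FIRST(D) = { ')' }

For E:
  PREDICT(E → '*' ')') = { '*' }
  PREDICT(E → D) = { ')' }
  PREDICT(E → ',' D) = { ',' }
  PREDICT(E → g) = { 'g' }
For D:
  PREDICT(D → ')') = { ')' }
  PREDICT(D → D g) = { ')' }

Conflict found: Predict set conflict for D: { ')' }
The grammar is NOT LL(1).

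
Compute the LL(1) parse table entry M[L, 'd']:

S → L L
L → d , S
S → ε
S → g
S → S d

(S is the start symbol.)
L → d , S

To find M[L, 'd'], we find productions for L where 'd' is in the predict set (PREDICT(N → α) = (FIRST(α) \ {ε}) ∪ (FOLLOW(N) if α ⇒* ε)).

L → d , S: PREDICT = { 'd' }
  'd' is in predict set, so this production goes in M[L, 'd']

M[L, 'd'] = L → d , S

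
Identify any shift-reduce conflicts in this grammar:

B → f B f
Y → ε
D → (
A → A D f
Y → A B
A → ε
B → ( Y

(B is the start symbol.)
Augment with B' → B and build the canonical LR(0) collection (I0 = CLOSURE({[B' → . B]}), then GOTO on every symbol after a dot until no new states appear). It has 12 states:
  I0: { [B → . ( Y], [B → . f B f], [B' → . B] }  — shift
  I1: { [A → . A D f], [A → .], [B → ( . Y], [Y → . A B], [Y → .] }  — 2 reduces
  I2: { [B' → B .] }  — accept
  I3: { [B → . ( Y], [B → . f B f], [B → f . B f] }  — shift
  I4: { [B → f B . f] }  — shift
  I5: { [B → f B f .] }  — reduce
  I6: { [A → A . D f], [B → . ( Y], [B → . f B f], [D → . (], [Y → A . B] }  — shift
  I7: { [B → ( Y .] }  — reduce
  I8: { [A → . A D f], [A → .], [B → ( . Y], [D → ( .], [Y → . A B], [Y → .] }  — 3 reduces
  I9: { [Y → A B .] }  — reduce
  I10: { [A → A D . f] }  — shift
  I11: { [A → A D f .] }  — reduce

No state contains both a complete item and a shift item.

Answer: No shift-reduce conflicts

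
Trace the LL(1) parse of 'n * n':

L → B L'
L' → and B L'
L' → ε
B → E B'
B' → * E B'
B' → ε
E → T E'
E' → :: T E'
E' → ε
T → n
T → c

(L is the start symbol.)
LL(1) parsing maintains a stack (initially the start symbol over $) and the input. At each step: if the stack top is a terminal, match it against the current input token; if it is a non-terminal N, replace it with the RHS of M[N, lookahead] (the unique production whose predict set contains the lookahead).

Stack is shown with the top on the left.

Stack         Input    Action
-----------------------------
L $           n * n $  output L → B L'
B L' $        n * n $  output B → E B'
E B' L' $     n * n $  output E → T E'
T E' B' L' $  n * n $  output T → n
n E' B' L' $  n * n $  match 'n'
E' B' L' $    * n $    output E' → ε
B' L' $       * n $    output B' → * E B'
* E B' L' $   * n $    match '*'
E B' L' $     n $      output E → T E'
T E' B' L' $  n $      output T → n
n E' B' L' $  n $      match 'n'
E' B' L' $    $        output E' → ε
B' L' $       $        output B' → ε
L' $          $        output L' → ε
$             $        accept

The string is accepted.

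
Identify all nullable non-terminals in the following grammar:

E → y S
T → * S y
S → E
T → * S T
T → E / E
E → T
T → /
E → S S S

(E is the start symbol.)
None

A non-terminal is nullable if it can derive ε (the empty string): either it has an ε-production, or it has a production whose right-hand side consists entirely of nullable non-terminals.

There are no ε-productions, so no non-terminal can derive ε.
No non-terminals are nullable.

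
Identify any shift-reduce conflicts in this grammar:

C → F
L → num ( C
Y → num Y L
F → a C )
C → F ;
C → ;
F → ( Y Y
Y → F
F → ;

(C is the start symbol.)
Augment with C' → C and build the canonical LR(0) collection (I0 = CLOSURE({[C' → . C]}), then GOTO on every symbol after a dot until no new states appear). It has 19 states:
  I0: { [C → . ;], [C → . F ;], [C → . F], [C' → . C], [F → . ( Y Y], [F → . ;], [F → . a C )] }  — shift
  I1: { [F → ( . Y Y], [F → . ( Y Y], [F → . ;], [F → . a C )], [Y → . F], [Y → . num Y L] }  — shift
  I2: { [C → ; .], [F → ; .] }  — 2 reduces
  I3: { [C' → C .] }  — accept
  I4: { [C → F . ;], [C → F .] }  — shift, reduce
  I5: { [C → . ;], [C → . F ;], [C → . F], [F → . ( Y Y], [F → . ;], [F → . a C )], [F → a . C )] }  — shift
  I6: { [F → a C . )] }  — shift
  I7: { [F → a C ) .] }  — reduce
  I8: { [C → F ; .] }  — reduce
  I9: { [F → ; .] }  — reduce
  I10: { [Y → F .] }  — reduce
  I11: { [F → ( Y . Y], [F → . ( Y Y], [F → . ;], [F → . a C )], [Y → . F], [Y → . num Y L] }  — shift
  I12: { [F → . ( Y Y], [F → . ;], [F → . a C )], [Y → . F], [Y → . num Y L], [Y → num . Y L] }  — shift
  I13: { [L → . num ( C], [Y → num Y . L] }  — shift
  I14: { [Y → num Y L .] }  — reduce
  I15: { [L → num . ( C] }  — shift
  I16: { [C → . ;], [C → . F ;], [C → . F], [F → . ( Y Y], [F → . ;], [F → . a C )], [L → num ( . C] }  — shift
  I17: { [L → num ( C .] }  — reduce
  I18: { [F → ( Y Y .] }  — reduce

I4 contains reduce item [C → F .] and shift item [C → F . ;] — shift-reduce conflict.

Answer: Yes — I4: [C → F .] vs [C → F . ;]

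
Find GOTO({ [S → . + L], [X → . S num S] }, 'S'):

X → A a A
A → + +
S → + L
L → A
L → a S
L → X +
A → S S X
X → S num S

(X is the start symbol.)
{ [X → S . num S] }

GOTO(I, 'S') = CLOSURE({ [A → αX.β] : [A → α.Xβ] ∈ I, X = 'S' })

Items with dot before 'S', with the dot advanced:
  [X → . S num S] → [X → S . num S]
Closure adds nothing (no advanced item has the dot before a non-terminal).

GOTO = { [X → S . num S] }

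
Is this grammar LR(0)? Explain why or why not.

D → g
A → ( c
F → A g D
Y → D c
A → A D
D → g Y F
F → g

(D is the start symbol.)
Augment with D' → D and build the canonical LR(0) collection (I0 = CLOSURE({[D' → . D]}), then GOTO on every symbol after a dot until no new states appear). It has 14 states:
  I0: { [D → . g Y F], [D → . g], [D' → . D] }  — shift
  I1: { [D' → D .] }  — accept
  I2: { [D → . g Y F], [D → . g], [D → g . Y F], [D → g .], [Y → . D c] }  — shift, reduce
  I3: { [Y → D . c] }  — shift
  I4: { [A → . ( c], [A → . A D], [D → g Y . F], [F → . A g D], [F → . g] }  — shift
  I5: { [A → ( . c] }  — shift
  I6: { [A → A . D], [D → . g Y F], [D → . g], [F → A . g D] }  — shift
  I7: { [D → g Y F .] }  — reduce
  I8: { [F → g .] }  — reduce
  I9: { [A → A D .] }  — reduce
  I10: { [D → . g Y F], [D → . g], [D → g . Y F], [D → g .], [F → A g . D], [Y → . D c] }  — shift, reduce
  I11: { [F → A g D .], [Y → D . c] }  — shift, reduce
  I12: { [Y → D c .] }  — reduce
  I13: { [A → ( c .] }  — reduce

Conflict in state I2:
  Shift-reduce conflict between [D → g .] and [D → . g]
So the grammar is NOT LR(0).

Answer: No. Shift-reduce conflict between [D → g .] and [D → . g]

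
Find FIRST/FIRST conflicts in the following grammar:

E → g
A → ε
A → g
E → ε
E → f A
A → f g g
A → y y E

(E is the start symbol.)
Productions for E:
  E → g: FIRST = { 'g' }
  E → ε: FIRST = { ε }
  E → f A: FIRST = { 'f' }
Productions for A:
  A → ε: FIRST = { ε }
  A → g: FIRST = { 'g' }
  A → f g g: FIRST = { 'f' }
  A → y y E: FIRST = { 'y' }

All alternatives of each non-terminal have pairwise disjoint FIRST sets.

Answer: No FIRST/FIRST conflicts.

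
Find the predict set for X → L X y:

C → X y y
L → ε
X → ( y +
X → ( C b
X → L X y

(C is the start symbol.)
PREDICT(X → L X y) = (FIRST(RHS) \ {ε}) ∪ (FOLLOW(X) if ε ∈ FIRST(RHS), i.e. RHS ⇒* ε)
FIRST(L) = { ε }
FIRST(X) = { '(' }
FIRST(L X y) = { '(' }
ε ∉ FIRST(L X y), so FOLLOW(X) is not added.
PREDICT(X → L X y) = { '(' }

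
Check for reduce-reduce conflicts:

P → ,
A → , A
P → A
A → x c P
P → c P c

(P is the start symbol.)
A reduce-reduce conflict occurs when an LR(0) state has two complete items [A → α .] and [B → β .] — both call for a reduction, and with no lookahead the parser cannot choose between them.

Augment with P' → P and build the canonical LR(0) collection (I0 = CLOSURE({[P' → . P]}), then GOTO on every symbol after a dot until no new states appear). It has 12 states:
  I0: { [A → . , A], [A → . x c P], [P → . ,], [P → . A], [P → . c P c], [P' → . P] }  — shift
  I1: { [A → , . A], [A → . , A], [A → . x c P], [P → , .] }  — shift, reduce
  I2: { [P → A .] }  — reduce
  I3: { [P' → P .] }  — accept
  I4: { [A → . , A], [A → . x c P], [P → . ,], [P → . A], [P → . c P c], [P → c . P c] }  — shift
  I5: { [A → x . c P] }  — shift
  I6: { [A → . , A], [A → . x c P], [A → x c . P], [P → . ,], [P → . A], [P → . c P c] }  — shift
  I7: { [A → x c P .] }  — reduce
  I8: { [P → c P . c] }  — shift
  I9: { [P → c P c .] }  — reduce
  I10: { [A → , . A], [A → . , A], [A → . x c P] }  — shift
  I11: { [A → , A .] }  — reduce

No state contains more than one complete item.

Answer: No reduce-reduce conflicts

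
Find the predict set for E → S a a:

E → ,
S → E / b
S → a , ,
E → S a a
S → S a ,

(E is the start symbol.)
PREDICT(E → S a a) = (FIRST(RHS) \ {ε}) ∪ (FOLLOW(E) if ε ∈ FIRST(RHS), i.e. RHS ⇒* ε)
FIRST(S) = { ',', 'a' }
FIRST(S a a) = { ',', 'a' }
ε ∉ FIRST(S a a), so FOLLOW(E) is not added.
PREDICT(E → S a a) = { ',', 'a' }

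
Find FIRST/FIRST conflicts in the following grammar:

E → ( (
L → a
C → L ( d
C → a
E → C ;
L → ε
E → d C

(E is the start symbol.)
A FIRST/FIRST conflict occurs when two productions N → α and N → β for the same non-terminal have FIRST(α) ∩ FIRST(β) ≠ ∅ (with ε ∈ FIRST of a nullable right-hand side, so two nullable alternatives also conflict).

FIRST sets of the non-terminals at (or reachable through a nullable prefix from) the front of some alternative:
  FIRST(C) = { '(', 'a' }
  FIRST(L) = { 'a', ε }

Productions for E:
  E → ( (: FIRST = { '(' }
  E → C ;: FIRST = { '(', 'a' }
  E → d C: FIRST = { 'd' }
Productions for L:
  L → a: FIRST = { 'a' }
  L → ε: FIRST = { ε }
Productions for C:
  C → L ( d: FIRST = { '(', 'a' }
  C → a: FIRST = { 'a' }

Conflict for E: E → ( ( and E → C ;
  Overlap: { '(' }
Conflict for C: C → L ( d and C → a
  Overlap: { 'a' }

Answer: Yes. E → '(' '(' / E → C ';' on { '(' }; C → L '(' d / C → a on { 'a' }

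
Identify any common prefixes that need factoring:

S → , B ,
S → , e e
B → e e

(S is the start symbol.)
Left-factoring is needed when two productions for the same non-terminal
share a common prefix on the right-hand side.

Productions for S:
  S → , B ,
  S → , e e

Found common prefix ',' in productions for S

Answer: Yes, S has productions with common prefix ','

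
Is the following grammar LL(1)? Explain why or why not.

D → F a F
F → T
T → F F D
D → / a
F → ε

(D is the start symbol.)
Relevant sets:
  FIRST(F) = { '/', 'a', ε }
  FIRST(T) = { '/', 'a' }
  FOLLOW(F) = { $, '/', 'a' }

For D:
  PREDICT(D → F a F) = { '/', 'a' }
  PREDICT(D → '/' a) = { '/' }
For F:
  PREDICT(F → T) = { '/', 'a' }
  PREDICT(F → ε) = { $, '/', 'a' }
T has a single production, so nothing to check there.

Conflict found: Predict set conflict for D: { '/' }
The grammar is NOT LL(1).

Answer: No. Predict set conflict for D: { '/' }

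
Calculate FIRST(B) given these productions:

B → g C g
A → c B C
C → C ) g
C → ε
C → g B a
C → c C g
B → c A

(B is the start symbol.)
From B → g C g:
  - g is a terminal: add 'g' and stop
From B → c A:
  - c is a terminal: add 'c' and stop

Collecting: FIRST(B) = { 'c', 'g' }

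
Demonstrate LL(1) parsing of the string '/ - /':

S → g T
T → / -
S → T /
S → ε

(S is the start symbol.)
LL(1) parsing maintains a stack (initially the start symbol over $) and the input. At each step: if the stack top is a terminal, match it against the current input token; if it is a non-terminal N, replace it with the RHS of M[N, lookahead] (the unique production whose predict set contains the lookahead).

Stack is shown with the top on the left.

Stack    Input    Action
------------------------
S $      / - / $  output S → T /
T / $    / - / $  output T → / -
/ - / $  / - / $  match '/'
- / $    - / $    match '-'
/ $      / $      match '/'
$        $        accept

The string is accepted.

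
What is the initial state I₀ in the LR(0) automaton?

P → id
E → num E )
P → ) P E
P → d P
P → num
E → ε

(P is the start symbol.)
First, augment the grammar with P' → P
I₀ = CLOSURE({ [P' → . P] }):
  [P' → . P] has the dot before P: add [P → . id], [P → . ) P E], [P → . d P], [P → . num]
No further items can be added.

I₀ = { [P → . ) P E], [P → . d P], [P → . id], [P → . num], [P' → . P] }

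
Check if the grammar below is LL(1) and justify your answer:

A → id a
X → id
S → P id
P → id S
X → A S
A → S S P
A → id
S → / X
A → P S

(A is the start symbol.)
No. Predict set conflict for A: { 'id' }

Relevant sets:
  FIRST(S) = { '/', 'id' }
  FIRST(P) = { 'id' }
  FIRST(A) = { '/', 'id' }

For A:
  PREDICT(A → id a) = { 'id' }
  PREDICT(A → S S P) = { '/', 'id' }
  PREDICT(A → id) = { 'id' }
  PREDICT(A → P S) = { 'id' }
For X:
  PREDICT(X → id) = { 'id' }
  PREDICT(X → A S) = { '/', 'id' }
For S:
  PREDICT(S → P id) = { 'id' }
  PREDICT(S → '/' X) = { '/' }
P has a single production, so nothing to check there.

Conflict found: Predict set conflict for A: { 'id' }
The grammar is NOT LL(1).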